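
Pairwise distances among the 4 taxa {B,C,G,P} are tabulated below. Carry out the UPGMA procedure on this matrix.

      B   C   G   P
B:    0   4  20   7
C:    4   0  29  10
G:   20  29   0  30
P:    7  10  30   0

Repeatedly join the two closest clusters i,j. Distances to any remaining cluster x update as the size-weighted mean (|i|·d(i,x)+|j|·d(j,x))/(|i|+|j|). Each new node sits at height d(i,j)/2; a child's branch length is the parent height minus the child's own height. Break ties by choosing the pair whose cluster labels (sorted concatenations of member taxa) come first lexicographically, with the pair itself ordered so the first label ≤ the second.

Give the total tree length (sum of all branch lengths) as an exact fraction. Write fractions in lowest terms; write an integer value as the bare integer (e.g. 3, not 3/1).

391/12

step 1: merge (B,C) at d=4; branch lengths B→2, C→2; new cluster BC
  updated: d(BC,G)=49/2, d(BC,P)=17/2
step 2: merge (BC,P) at d=17/2; branch lengths BC→9/4, P→17/4; new cluster BCP
  updated: d(BCP,G)=79/3
step 3: merge (BCP,G) at d=79/3; branch lengths BCP→107/12, G→79/6; new cluster BCGP
final tree: (((B:2,C:2):9/4,P:17/4):107/12,G:79/6)
total length: 391/12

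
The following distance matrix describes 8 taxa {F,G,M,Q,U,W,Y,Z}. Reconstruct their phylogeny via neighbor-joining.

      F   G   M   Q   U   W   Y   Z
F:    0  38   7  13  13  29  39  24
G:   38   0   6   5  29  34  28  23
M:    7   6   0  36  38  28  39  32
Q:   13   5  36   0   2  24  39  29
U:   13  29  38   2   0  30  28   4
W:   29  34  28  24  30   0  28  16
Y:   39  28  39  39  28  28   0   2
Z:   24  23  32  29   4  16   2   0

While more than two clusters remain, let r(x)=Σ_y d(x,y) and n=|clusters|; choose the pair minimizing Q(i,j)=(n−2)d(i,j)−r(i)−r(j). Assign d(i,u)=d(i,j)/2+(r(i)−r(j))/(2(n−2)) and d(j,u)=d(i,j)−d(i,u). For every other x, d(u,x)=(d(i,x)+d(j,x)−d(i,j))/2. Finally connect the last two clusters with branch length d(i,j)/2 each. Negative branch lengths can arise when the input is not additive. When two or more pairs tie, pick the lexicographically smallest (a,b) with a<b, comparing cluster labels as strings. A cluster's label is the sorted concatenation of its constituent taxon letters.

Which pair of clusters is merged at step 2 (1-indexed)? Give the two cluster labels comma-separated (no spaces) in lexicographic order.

step 1: merge (Y,Z) at d=2, Q=-321; branch lengths Y→85/12, Z→-61/12; new cluster YZ
  updated: d(F,YZ)=61/2, d(G,YZ)=49/2, d(M,YZ)=69/2, d(Q,YZ)=33, d(U,YZ)=15, d(W,YZ)=21
step 2: merge (G,M) at d=6, Q=-256; branch lengths G→17/10, M→43/10; new cluster GM
  updated: d(F,GM)=39/2, d(GM,Q)=35/2, d(GM,U)=61/2, d(GM,W)=28, d(GM,YZ)=53/2
step 3: merge (W,YZ) at d=21, Q=-174; branch lengths W→45/4, YZ→39/4; new cluster WYZ
  updated: d(F,WYZ)=77/4, d(GM,WYZ)=67/4, d(Q,WYZ)=18, d(U,WYZ)=12
step 4: merge (Q,U) at d=2, Q=-102; branch lengths Q→-1/6, U→13/6; new cluster QU
  updated: d(F,QU)=12, d(GM,QU)=23, d(QU,WYZ)=14
step 5: merge (F,QU) at d=12, Q=-303/4; branch lengths F→103/16, QU→89/16; new cluster FQU
  updated: d(FQU,GM)=61/4, d(FQU,WYZ)=85/8
step 6: merge (FQU,GM) at d=61/4, Q=-341/8; branch lengths FQU→73/16, GM→171/16; new cluster FGMQU
  updated: d(FGMQU,WYZ)=97/16
step 7: merge (FGMQU,WYZ) at d=97/16; branch lengths FGMQU→97/32, WYZ→97/32; new cluster FGMQUWYZ
final tree: (((F:103/16,(Q:-1/6,U:13/6):89/16):73/16,(G:17/10,M:43/10):171/16):97/32,(W:45/4,(Y:85/12,Z:-61/12):39/4):97/32)
total length: 1029/16

G,M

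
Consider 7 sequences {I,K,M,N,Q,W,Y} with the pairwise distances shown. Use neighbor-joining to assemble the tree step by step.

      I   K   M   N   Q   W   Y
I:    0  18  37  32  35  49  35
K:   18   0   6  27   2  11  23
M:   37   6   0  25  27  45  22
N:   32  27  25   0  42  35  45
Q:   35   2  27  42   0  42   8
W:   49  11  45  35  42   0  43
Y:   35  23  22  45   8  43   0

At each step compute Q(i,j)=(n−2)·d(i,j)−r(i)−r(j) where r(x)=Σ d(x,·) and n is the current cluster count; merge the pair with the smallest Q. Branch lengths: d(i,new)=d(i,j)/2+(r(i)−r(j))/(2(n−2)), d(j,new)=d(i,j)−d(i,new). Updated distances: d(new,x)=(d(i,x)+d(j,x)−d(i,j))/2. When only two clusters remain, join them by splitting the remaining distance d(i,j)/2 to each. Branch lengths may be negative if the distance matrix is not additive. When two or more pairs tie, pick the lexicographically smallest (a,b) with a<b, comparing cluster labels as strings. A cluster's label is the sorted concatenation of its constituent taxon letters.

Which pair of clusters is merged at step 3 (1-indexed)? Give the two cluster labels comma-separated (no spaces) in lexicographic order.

I,N

iteration 1: select Q,Y (d=8, Q=-292); attach at lengths (2, 6); label the merged cluster QY
  updated: d(I,QY)=31, d(K,QY)=17/2, d(M,QY)=41/2, d(N,QY)=79/2, d(QY,W)=77/2
iteration 2: select K,W (d=11, Q=-205); attach at lengths (-8, 19); label the merged cluster KW
  updated: d(I,KW)=28, d(KW,M)=20, d(KW,N)=51/2, d(KW,QY)=18
iteration 3: select I,N (d=32, Q=-154); attach at lengths (17, 15); label the merged cluster IN
  updated: d(IN,KW)=43/4, d(IN,M)=15, d(IN,QY)=77/4
iteration 4: select IN,KW (d=43/4, Q=-289/4); attach at lengths (71/16, 101/16); label the merged cluster IKNW
  updated: d(IKNW,M)=97/8, d(IKNW,QY)=53/4
iteration 5: select IKNW,M (d=97/8, Q=-367/8); attach at lengths (39/16, 155/16); label the merged cluster IKMNW
  updated: d(IKMNW,QY)=173/16
iteration 6: select IKMNW,QY (d=173/16); attach at lengths (173/32, 173/32); label the merged cluster IKMNQWY
final tree: ((((I:17,N:15):71/16,(K:-8,W:19):101/16):39/16,M:155/16):173/32,(Q:2,Y:6):173/32)
total length: 1355/16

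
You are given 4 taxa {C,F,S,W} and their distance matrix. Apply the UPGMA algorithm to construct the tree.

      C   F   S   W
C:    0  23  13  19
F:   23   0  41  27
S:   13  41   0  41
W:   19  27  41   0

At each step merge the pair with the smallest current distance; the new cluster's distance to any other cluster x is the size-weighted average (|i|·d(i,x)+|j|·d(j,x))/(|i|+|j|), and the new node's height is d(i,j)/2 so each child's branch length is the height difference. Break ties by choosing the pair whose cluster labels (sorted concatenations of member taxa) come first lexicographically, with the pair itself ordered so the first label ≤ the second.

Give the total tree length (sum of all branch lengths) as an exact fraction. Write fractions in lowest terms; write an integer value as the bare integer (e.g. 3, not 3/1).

51

step 1: merge (C,S) at d=13; branch lengths C→13/2, S→13/2; new cluster CS
  updated: d(CS,F)=32, d(CS,W)=30
step 2: merge (F,W) at d=27; branch lengths F→27/2, W→27/2; new cluster FW
  updated: d(CS,FW)=31
step 3: merge (CS,FW) at d=31; branch lengths CS→9, FW→2; new cluster CFSW
final tree: ((C:13/2,S:13/2):9,(F:27/2,W:27/2):2)
total length: 51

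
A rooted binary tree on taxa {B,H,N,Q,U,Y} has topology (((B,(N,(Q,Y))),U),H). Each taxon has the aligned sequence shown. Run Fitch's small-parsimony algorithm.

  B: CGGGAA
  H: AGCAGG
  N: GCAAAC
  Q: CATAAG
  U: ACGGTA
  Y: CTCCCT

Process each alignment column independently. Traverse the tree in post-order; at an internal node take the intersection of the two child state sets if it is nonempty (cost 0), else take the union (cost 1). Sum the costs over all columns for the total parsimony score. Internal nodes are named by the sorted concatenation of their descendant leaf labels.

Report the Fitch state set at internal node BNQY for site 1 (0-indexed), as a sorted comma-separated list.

A,C,G,T

QY@0: {C} ∩ {C} = {C} (intersection, +0)
NQY@0: {G} ∪ {C} = {C,G} (union, +1)
BNQY@0: {C} ∩ {C,G} = {C} (intersection, +0)
BNQUY@0: {C} ∪ {A} = {A,C} (union, +1)
BHNQUY@0: {A,C} ∩ {A} = {A} (intersection, +0)
QY@1: {A} ∪ {T} = {A,T} (union, +1)
NQY@1: {C} ∪ {A,T} = {A,C,T} (union, +1)
BNQY@1: {G} ∪ {A,C,T} = {A,C,G,T} (union, +1)
BNQUY@1: {A,C,G,T} ∩ {C} = {C} (intersection, +0)
BHNQUY@1: {C} ∪ {G} = {C,G} (union, +1)
QY@2: {T} ∪ {C} = {C,T} (union, +1)
NQY@2: {A} ∪ {C,T} = {A,C,T} (union, +1)
BNQY@2: {G} ∪ {A,C,T} = {A,C,G,T} (union, +1)
BNQUY@2: {A,C,G,T} ∩ {G} = {G} (intersection, +0)
BHNQUY@2: {G} ∪ {C} = {C,G} (union, +1)
QY@3: {A} ∪ {C} = {A,C} (union, +1)
NQY@3: {A} ∩ {A,C} = {A} (intersection, +0)
BNQY@3: {G} ∪ {A} = {A,G} (union, +1)
BNQUY@3: {A,G} ∩ {G} = {G} (intersection, +0)
BHNQUY@3: {G} ∪ {A} = {A,G} (union, +1)
QY@4: {A} ∪ {C} = {A,C} (union, +1)
NQY@4: {A} ∩ {A,C} = {A} (intersection, +0)
BNQY@4: {A} ∩ {A} = {A} (intersection, +0)
BNQUY@4: {A} ∪ {T} = {A,T} (union, +1)
BHNQUY@4: {A,T} ∪ {G} = {A,G,T} (union, +1)
QY@5: {G} ∪ {T} = {G,T} (union, +1)
NQY@5: {C} ∪ {G,T} = {C,G,T} (union, +1)
BNQY@5: {A} ∪ {C,G,T} = {A,C,G,T} (union, +1)
BNQUY@5: {A,C,G,T} ∩ {A} = {A} (intersection, +0)
BHNQUY@5: {A} ∪ {G} = {A,G} (union, +1)
per-site changes: [2, 4, 4, 3, 3, 4]; total = 20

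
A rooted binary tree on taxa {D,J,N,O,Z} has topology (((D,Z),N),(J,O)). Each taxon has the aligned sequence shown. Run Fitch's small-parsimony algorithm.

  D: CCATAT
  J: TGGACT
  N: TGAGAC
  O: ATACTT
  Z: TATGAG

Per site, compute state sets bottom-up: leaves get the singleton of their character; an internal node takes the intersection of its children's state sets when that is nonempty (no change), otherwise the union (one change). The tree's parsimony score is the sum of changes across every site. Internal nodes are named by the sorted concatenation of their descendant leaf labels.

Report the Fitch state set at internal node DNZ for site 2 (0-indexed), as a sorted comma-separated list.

A

site 0, node DZ: D={C} ∪ Z={T} → {C,T} (+1)
site 0, node DNZ: DZ={C,T} ∩ N={T} → {T} (+0)
site 0, node JO: J={T} ∪ O={A} → {A,T} (+1)
site 0, node DJNOZ: DNZ={T} ∩ JO={A,T} → {T} (+0)
site 1, node DZ: D={C} ∪ Z={A} → {A,C} (+1)
site 1, node DNZ: DZ={A,C} ∪ N={G} → {A,C,G} (+1)
site 1, node JO: J={G} ∪ O={T} → {G,T} (+1)
site 1, node DJNOZ: DNZ={A,C,G} ∩ JO={G,T} → {G} (+0)
site 2, node DZ: D={A} ∪ Z={T} → {A,T} (+1)
site 2, node DNZ: DZ={A,T} ∩ N={A} → {A} (+0)
site 2, node JO: J={G} ∪ O={A} → {A,G} (+1)
site 2, node DJNOZ: DNZ={A} ∩ JO={A,G} → {A} (+0)
site 3, node DZ: D={T} ∪ Z={G} → {G,T} (+1)
site 3, node DNZ: DZ={G,T} ∩ N={G} → {G} (+0)
site 3, node JO: J={A} ∪ O={C} → {A,C} (+1)
site 3, node DJNOZ: DNZ={G} ∪ JO={A,C} → {A,C,G} (+1)
site 4, node DZ: D={A} ∩ Z={A} → {A} (+0)
site 4, node DNZ: DZ={A} ∩ N={A} → {A} (+0)
site 4, node JO: J={C} ∪ O={T} → {C,T} (+1)
site 4, node DJNOZ: DNZ={A} ∪ JO={C,T} → {A,C,T} (+1)
site 5, node DZ: D={T} ∪ Z={G} → {G,T} (+1)
site 5, node DNZ: DZ={G,T} ∪ N={C} → {C,G,T} (+1)
site 5, node JO: J={T} ∩ O={T} → {T} (+0)
site 5, node DJNOZ: DNZ={C,G,T} ∩ JO={T} → {T} (+0)
per-site changes: [2, 3, 2, 3, 2, 2]; total = 14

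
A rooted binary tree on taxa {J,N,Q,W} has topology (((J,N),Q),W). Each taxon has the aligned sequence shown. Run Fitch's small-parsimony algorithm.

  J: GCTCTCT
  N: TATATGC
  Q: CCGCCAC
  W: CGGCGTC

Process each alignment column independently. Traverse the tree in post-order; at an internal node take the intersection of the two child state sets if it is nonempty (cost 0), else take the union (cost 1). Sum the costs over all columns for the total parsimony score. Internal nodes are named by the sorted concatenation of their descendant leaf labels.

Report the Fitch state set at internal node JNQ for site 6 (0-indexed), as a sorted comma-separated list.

[col 0] JN: children J:{G}, N:{T} ∪→ {G,T}; cost 1
[col 0] JNQ: children JN:{G,T}, Q:{C} ∪→ {C,G,T}; cost 1
[col 0] JNQW: children JNQ:{C,G,T}, W:{C} ∩→ {C}; cost 0
[col 1] JN: children J:{C}, N:{A} ∪→ {A,C}; cost 1
[col 1] JNQ: children JN:{A,C}, Q:{C} ∩→ {C}; cost 0
[col 1] JNQW: children JNQ:{C}, W:{G} ∪→ {C,G}; cost 1
[col 2] JN: children J:{T}, N:{T} ∩→ {T}; cost 0
[col 2] JNQ: children JN:{T}, Q:{G} ∪→ {G,T}; cost 1
[col 2] JNQW: children JNQ:{G,T}, W:{G} ∩→ {G}; cost 0
[col 3] JN: children J:{C}, N:{A} ∪→ {A,C}; cost 1
[col 3] JNQ: children JN:{A,C}, Q:{C} ∩→ {C}; cost 0
[col 3] JNQW: children JNQ:{C}, W:{C} ∩→ {C}; cost 0
[col 4] JN: children J:{T}, N:{T} ∩→ {T}; cost 0
[col 4] JNQ: children JN:{T}, Q:{C} ∪→ {C,T}; cost 1
[col 4] JNQW: children JNQ:{C,T}, W:{G} ∪→ {C,G,T}; cost 1
[col 5] JN: children J:{C}, N:{G} ∪→ {C,G}; cost 1
[col 5] JNQ: children JN:{C,G}, Q:{A} ∪→ {A,C,G}; cost 1
[col 5] JNQW: children JNQ:{A,C,G}, W:{T} ∪→ {A,C,G,T}; cost 1
[col 6] JN: children J:{T}, N:{C} ∪→ {C,T}; cost 1
[col 6] JNQ: children JN:{C,T}, Q:{C} ∩→ {C}; cost 0
[col 6] JNQW: children JNQ:{C}, W:{C} ∩→ {C}; cost 0
per-site changes: [2, 2, 1, 1, 2, 3, 1]; total = 12

C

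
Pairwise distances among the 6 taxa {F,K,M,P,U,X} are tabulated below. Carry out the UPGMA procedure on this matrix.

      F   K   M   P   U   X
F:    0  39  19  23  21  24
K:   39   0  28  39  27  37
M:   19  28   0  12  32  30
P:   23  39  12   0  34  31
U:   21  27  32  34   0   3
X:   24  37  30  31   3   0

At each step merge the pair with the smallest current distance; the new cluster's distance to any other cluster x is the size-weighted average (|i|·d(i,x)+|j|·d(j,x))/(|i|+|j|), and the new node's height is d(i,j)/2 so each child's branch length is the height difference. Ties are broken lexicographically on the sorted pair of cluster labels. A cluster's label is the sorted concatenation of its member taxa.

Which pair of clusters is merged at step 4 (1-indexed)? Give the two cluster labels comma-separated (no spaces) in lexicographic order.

FMP,UX

iteration 1: select U,X (d=3); attach at lengths (3/2, 3/2); label the merged cluster UX
  updated: d(F,UX)=45/2, d(K,UX)=32, d(M,UX)=31, d(P,UX)=65/2
iteration 2: select M,P (d=12); attach at lengths (6, 6); label the merged cluster MP
  updated: d(F,MP)=21, d(K,MP)=67/2, d(MP,UX)=127/4
iteration 3: select F,MP (d=21); attach at lengths (21/2, 9/2); label the merged cluster FMP
  updated: d(FMP,K)=106/3, d(FMP,UX)=86/3
iteration 4: select FMP,UX (d=86/3); attach at lengths (23/6, 77/6); label the merged cluster FMPUX
  updated: d(FMPUX,K)=34
iteration 5: select FMPUX,K (d=34); attach at lengths (8/3, 17); label the merged cluster FKMPUX
final tree: (((F:21/2,(M:6,P:6):9/2):23/6,(U:3/2,X:3/2):77/6):8/3,K:17)
total length: 199/3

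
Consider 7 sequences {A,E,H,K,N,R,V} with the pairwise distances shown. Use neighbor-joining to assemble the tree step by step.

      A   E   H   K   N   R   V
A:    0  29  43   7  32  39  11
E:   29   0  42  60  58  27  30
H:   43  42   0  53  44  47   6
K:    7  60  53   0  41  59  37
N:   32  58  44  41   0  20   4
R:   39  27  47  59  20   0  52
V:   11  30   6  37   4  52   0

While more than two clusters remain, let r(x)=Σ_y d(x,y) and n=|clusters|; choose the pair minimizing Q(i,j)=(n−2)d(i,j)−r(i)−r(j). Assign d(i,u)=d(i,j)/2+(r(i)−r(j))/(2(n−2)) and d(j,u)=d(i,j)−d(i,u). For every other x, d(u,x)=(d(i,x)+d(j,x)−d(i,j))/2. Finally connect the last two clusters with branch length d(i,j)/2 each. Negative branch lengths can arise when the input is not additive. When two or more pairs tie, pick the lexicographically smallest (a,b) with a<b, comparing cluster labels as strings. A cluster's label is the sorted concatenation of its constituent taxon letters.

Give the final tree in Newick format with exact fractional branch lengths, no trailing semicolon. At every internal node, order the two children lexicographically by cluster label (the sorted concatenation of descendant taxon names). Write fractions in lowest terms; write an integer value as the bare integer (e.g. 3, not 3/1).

iteration 1: select A,K (d=7, Q=-383); attach at lengths (-61/10, 131/10); label the merged cluster AK
  updated: d(AK,E)=41, d(AK,H)=89/2, d(AK,N)=33, d(AK,R)=91/2, d(AK,V)=41/2
iteration 2: select E,R (d=27, Q=-563/2); attach at lengths (229/16, 203/16); label the merged cluster ER
  updated: d(AK,ER)=119/4, d(ER,H)=31, d(ER,N)=51/2, d(ER,V)=55/2
iteration 3: select H,V (d=6, Q=-331/2); attach at lengths (57/4, -33/4); label the merged cluster HV
  updated: d(AK,HV)=59/2, d(ER,HV)=105/4, d(HV,N)=21
iteration 4: select AK,ER (d=119/4, Q=-457/4); attach at lengths (281/16, 195/16); label the merged cluster AEKR
  updated: d(AEKR,HV)=13, d(AEKR,N)=115/8
iteration 5: select AEKR,HV (d=13, Q=-387/8); attach at lengths (51/16, 157/16); label the merged cluster AEHKRV
  updated: d(AEHKRV,N)=179/16
iteration 6: select AEHKRV,N (d=179/16); attach at lengths (179/32, 179/32); label the merged cluster AEHKNRV
final tree: ((((A:-61/10,K:131/10):281/16,(E:229/16,R:203/16):195/16):51/16,(H:57/4,V:-33/4):157/16):179/32,N:179/32)
total length: 1503/16

((((A:-61/10,K:131/10):281/16,(E:229/16,R:203/16):195/16):51/16,(H:57/4,V:-33/4):157/16):179/32,N:179/32)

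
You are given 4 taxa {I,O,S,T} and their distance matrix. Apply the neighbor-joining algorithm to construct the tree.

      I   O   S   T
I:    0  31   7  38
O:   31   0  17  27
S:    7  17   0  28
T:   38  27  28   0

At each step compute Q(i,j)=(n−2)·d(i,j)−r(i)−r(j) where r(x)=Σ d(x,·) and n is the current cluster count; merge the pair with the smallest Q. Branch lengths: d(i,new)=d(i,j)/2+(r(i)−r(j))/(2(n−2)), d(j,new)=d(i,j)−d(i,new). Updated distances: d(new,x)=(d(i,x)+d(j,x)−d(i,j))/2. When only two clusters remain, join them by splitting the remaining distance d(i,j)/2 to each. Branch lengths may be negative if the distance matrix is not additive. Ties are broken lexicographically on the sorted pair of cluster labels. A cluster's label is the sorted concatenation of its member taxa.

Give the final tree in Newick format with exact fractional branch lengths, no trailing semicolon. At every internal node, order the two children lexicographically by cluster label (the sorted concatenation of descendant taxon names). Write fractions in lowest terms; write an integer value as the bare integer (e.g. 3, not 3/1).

1. join I+S (d=7, Q=-114) ⇒ IS; edges |I|=19/2, |S|=-5/2
  updated: d(IS,O)=41/2, d(IS,T)=59/2
2. join IS+O (d=41/2, Q=-77) ⇒ IOS; edges |IS|=23/2, |O|=9
  updated: d(IOS,T)=18
3. join IOS+T (d=18) ⇒ IOST; edges |IOS|=9, |T|=9
final tree: (((I:19/2,S:-5/2):23/2,O:9):9,T:9)
total length: 91/2

(((I:19/2,S:-5/2):23/2,O:9):9,T:9)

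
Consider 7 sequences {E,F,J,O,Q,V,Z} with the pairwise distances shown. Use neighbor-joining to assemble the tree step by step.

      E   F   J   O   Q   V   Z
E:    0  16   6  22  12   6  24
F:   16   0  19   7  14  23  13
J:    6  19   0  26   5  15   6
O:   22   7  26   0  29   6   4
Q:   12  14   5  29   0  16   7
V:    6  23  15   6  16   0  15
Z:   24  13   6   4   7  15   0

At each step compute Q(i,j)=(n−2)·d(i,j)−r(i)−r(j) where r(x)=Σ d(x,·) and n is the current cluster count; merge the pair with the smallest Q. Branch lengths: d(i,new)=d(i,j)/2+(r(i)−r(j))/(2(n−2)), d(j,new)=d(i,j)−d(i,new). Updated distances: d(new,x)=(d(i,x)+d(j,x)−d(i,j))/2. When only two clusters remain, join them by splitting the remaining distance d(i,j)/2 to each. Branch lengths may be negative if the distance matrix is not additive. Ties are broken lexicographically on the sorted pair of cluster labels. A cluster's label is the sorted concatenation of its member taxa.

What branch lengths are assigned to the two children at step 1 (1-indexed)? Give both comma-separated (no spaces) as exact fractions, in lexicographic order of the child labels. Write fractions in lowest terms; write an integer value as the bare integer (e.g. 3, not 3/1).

iteration 1: select F,O (d=7, Q=-151); attach at lengths (33/10, 37/10); label the merged cluster FO
  updated: d(E,FO)=31/2, d(FO,J)=19, d(FO,Q)=18, d(FO,V)=11, d(FO,Z)=5
iteration 2: select FO,Z (d=5, Q=-211/2); attach at lengths (63/16, 17/16); label the merged cluster FOZ
  updated: d(E,FOZ)=69/4, d(FOZ,J)=10, d(FOZ,Q)=10, d(FOZ,V)=21/2
iteration 3: select E,V (d=6, Q=-283/4); attach at lengths (47/24, 97/24); label the merged cluster EV
  updated: d(EV,FOZ)=87/8, d(EV,J)=15/2, d(EV,Q)=11
iteration 4: select EV,FOZ (d=87/8, Q=-77/2); attach at lengths (81/16, 93/16); label the merged cluster EFOVZ
  updated: d(EFOVZ,J)=53/16, d(EFOVZ,Q)=81/16
iteration 5: select EFOVZ,J (d=53/16, Q=-107/8); attach at lengths (27/16, 13/8); label the merged cluster EFJOVZ
  updated: d(EFJOVZ,Q)=27/8
iteration 6: select EFJOVZ,Q (d=27/8); attach at lengths (27/16, 27/16); label the merged cluster EFJOQVZ
final tree: ((((E:47/24,V:97/24):81/16,((F:33/10,O:37/10):63/16,Z:17/16):93/16):27/16,J:13/8):27/16,Q:27/16)
total length: 569/16

33/10,37/10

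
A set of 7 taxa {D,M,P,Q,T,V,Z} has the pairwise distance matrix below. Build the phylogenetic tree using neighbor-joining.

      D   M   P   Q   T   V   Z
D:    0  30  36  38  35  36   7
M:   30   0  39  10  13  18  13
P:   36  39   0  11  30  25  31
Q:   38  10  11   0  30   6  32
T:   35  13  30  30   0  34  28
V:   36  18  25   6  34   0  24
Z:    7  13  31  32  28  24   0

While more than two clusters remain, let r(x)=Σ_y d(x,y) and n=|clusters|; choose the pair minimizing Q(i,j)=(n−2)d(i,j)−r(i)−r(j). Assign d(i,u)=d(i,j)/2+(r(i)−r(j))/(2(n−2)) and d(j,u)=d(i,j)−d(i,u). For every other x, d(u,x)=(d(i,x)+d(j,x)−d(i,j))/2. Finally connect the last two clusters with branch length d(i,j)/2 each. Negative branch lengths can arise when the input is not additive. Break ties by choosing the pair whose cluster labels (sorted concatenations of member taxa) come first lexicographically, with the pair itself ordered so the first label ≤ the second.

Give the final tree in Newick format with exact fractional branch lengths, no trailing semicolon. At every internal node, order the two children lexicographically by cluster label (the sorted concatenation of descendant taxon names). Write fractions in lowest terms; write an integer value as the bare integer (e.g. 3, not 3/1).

1. join D+Z (d=7, Q=-282) ⇒ DZ; edges |D|=41/5, |Z|=-6/5
  updated: d(DZ,M)=18, d(DZ,P)=30, d(DZ,Q)=63/2, d(DZ,T)=28, d(DZ,V)=53/2
2. join M+T (d=13, Q=-181) ⇒ MT; edges |M|=15/8, |T|=89/8
  updated: d(DZ,MT)=33/2, d(MT,P)=28, d(MT,Q)=27/2, d(MT,V)=39/2
3. join DZ+MT (d=33/2, Q=-265/2) ⇒ DMTZ; edges |DZ|=51/4, |MT|=15/4
  updated: d(DMTZ,P)=83/4, d(DMTZ,Q)=57/4, d(DMTZ,V)=59/4
4. join DMTZ+V (d=59/4, Q=-66) ⇒ DMTVZ; edges |DMTZ|=67/8, |V|=51/8
  updated: d(DMTVZ,P)=31/2, d(DMTVZ,Q)=11/4
5. join DMTVZ+P (d=31/2, Q=-117/4) ⇒ DMPTVZ; edges |DMTVZ|=29/8, |P|=95/8
  updated: d(DMPTVZ,Q)=-7/8
6. join DMPTVZ+Q (d=-7/8) ⇒ DMPQTVZ; edges |DMPTVZ|=-7/16, |Q|=-7/16
final tree: (((((D:41/5,Z:-6/5):51/4,(M:15/8,T:89/8):15/4):67/8,V:51/8):29/8,P:95/8):-7/16,Q:-7/16)
total length: 527/8

(((((D:41/5,Z:-6/5):51/4,(M:15/8,T:89/8):15/4):67/8,V:51/8):29/8,P:95/8):-7/16,Q:-7/16)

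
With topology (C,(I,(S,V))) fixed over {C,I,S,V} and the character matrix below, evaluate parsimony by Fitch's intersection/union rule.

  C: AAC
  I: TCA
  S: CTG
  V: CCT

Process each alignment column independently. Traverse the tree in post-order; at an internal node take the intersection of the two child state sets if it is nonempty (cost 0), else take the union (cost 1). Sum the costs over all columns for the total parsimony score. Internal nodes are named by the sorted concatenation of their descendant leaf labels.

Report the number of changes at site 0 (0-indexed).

[col 0] SV: children S:{C}, V:{C} ∩→ {C}; cost 0
[col 0] ISV: children I:{T}, SV:{C} ∪→ {C,T}; cost 1
[col 0] CISV: children C:{A}, ISV:{C,T} ∪→ {A,C,T}; cost 1
[col 1] SV: children S:{T}, V:{C} ∪→ {C,T}; cost 1
[col 1] ISV: children I:{C}, SV:{C,T} ∩→ {C}; cost 0
[col 1] CISV: children C:{A}, ISV:{C} ∪→ {A,C}; cost 1
[col 2] SV: children S:{G}, V:{T} ∪→ {G,T}; cost 1
[col 2] ISV: children I:{A}, SV:{G,T} ∪→ {A,G,T}; cost 1
[col 2] CISV: children C:{C}, ISV:{A,G,T} ∪→ {A,C,G,T}; cost 1
per-site changes: [2, 2, 3]; total = 7

2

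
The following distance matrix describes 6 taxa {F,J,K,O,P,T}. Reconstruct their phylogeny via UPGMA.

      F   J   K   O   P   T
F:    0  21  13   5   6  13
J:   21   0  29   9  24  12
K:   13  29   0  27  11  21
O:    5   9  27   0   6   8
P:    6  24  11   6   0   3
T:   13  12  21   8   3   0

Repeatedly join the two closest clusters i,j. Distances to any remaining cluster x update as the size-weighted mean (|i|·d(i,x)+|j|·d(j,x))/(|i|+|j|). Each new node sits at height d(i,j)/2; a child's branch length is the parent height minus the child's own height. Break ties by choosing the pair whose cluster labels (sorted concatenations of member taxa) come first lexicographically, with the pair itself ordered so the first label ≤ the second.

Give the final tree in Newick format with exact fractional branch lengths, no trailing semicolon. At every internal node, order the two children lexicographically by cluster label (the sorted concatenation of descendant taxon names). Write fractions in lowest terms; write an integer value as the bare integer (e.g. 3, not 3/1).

1. join P+T (d=3) ⇒ PT; edges |P|=3/2, |T|=3/2
  updated: d(F,PT)=19/2, d(J,PT)=18, d(K,PT)=16, d(O,PT)=7
2. join F+O (d=5) ⇒ FO; edges |F|=5/2, |O|=5/2
  updated: d(FO,J)=15, d(FO,K)=20, d(FO,PT)=33/4
3. join FO+PT (d=33/4) ⇒ FOPT; edges |FO|=13/8, |PT|=21/8
  updated: d(FOPT,J)=33/2, d(FOPT,K)=18
4. join FOPT+J (d=33/2) ⇒ FJOPT; edges |FOPT|=33/8, |J|=33/4
  updated: d(FJOPT,K)=101/5
5. join FJOPT+K (d=101/5) ⇒ FJKOPT; edges |FJOPT|=37/20, |K|=101/10
final tree: ((((F:5/2,O:5/2):13/8,(P:3/2,T:3/2):21/8):33/8,J:33/4):37/20,K:101/10)
total length: 1463/40

((((F:5/2,O:5/2):13/8,(P:3/2,T:3/2):21/8):33/8,J:33/4):37/20,K:101/10)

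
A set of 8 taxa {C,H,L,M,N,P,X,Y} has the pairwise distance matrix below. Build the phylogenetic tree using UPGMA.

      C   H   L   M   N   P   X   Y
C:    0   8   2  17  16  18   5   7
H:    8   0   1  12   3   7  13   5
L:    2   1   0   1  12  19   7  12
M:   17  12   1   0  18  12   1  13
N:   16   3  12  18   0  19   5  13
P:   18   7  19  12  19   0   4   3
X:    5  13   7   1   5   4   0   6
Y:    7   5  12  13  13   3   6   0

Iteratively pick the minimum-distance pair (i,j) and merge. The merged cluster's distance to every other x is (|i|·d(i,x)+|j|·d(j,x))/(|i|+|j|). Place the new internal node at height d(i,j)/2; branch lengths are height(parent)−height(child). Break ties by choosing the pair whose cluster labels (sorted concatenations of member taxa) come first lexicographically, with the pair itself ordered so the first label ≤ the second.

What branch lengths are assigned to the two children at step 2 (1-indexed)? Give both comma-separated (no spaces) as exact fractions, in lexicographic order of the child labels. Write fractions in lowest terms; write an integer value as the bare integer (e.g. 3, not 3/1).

1. join H+L (d=1) ⇒ HL; edges |H|=1/2, |L|=1/2
  updated: d(C,HL)=5, d(HL,M)=13/2, d(HL,N)=15/2, d(HL,P)=13, d(HL,X)=10, d(HL,Y)=17/2
2. join M+X (d=1) ⇒ MX; edges |M|=1/2, |X|=1/2
  updated: d(C,MX)=11, d(HL,MX)=33/4, d(MX,N)=23/2, d(MX,P)=8, d(MX,Y)=19/2
3. join P+Y (d=3) ⇒ PY; edges |P|=3/2, |Y|=3/2
  updated: d(C,PY)=25/2, d(HL,PY)=43/4, d(MX,PY)=35/4, d(N,PY)=16
4. join C+HL (d=5) ⇒ CHL; edges |C|=5/2, |HL|=2
  updated: d(CHL,MX)=55/6, d(CHL,N)=31/3, d(CHL,PY)=34/3
5. join MX+PY (d=35/4) ⇒ MPXY; edges |MX|=31/8, |PY|=23/8
  updated: d(CHL,MPXY)=41/4, d(MPXY,N)=55/4
6. join CHL+MPXY (d=41/4) ⇒ CHLMPXY; edges |CHL|=21/8, |MPXY|=3/4
  updated: d(CHLMPXY,N)=86/7
7. join CHLMPXY+N (d=86/7) ⇒ CHLMNPXY; edges |CHLMPXY|=57/56, |N|=43/7
final tree: (((C:5/2,(H:1/2,L:1/2):2):21/8,((M:1/2,X:1/2):31/8,(P:3/2,Y:3/2):23/8):3/4):57/56,N:43/7)
total length: 375/14

1/2,1/2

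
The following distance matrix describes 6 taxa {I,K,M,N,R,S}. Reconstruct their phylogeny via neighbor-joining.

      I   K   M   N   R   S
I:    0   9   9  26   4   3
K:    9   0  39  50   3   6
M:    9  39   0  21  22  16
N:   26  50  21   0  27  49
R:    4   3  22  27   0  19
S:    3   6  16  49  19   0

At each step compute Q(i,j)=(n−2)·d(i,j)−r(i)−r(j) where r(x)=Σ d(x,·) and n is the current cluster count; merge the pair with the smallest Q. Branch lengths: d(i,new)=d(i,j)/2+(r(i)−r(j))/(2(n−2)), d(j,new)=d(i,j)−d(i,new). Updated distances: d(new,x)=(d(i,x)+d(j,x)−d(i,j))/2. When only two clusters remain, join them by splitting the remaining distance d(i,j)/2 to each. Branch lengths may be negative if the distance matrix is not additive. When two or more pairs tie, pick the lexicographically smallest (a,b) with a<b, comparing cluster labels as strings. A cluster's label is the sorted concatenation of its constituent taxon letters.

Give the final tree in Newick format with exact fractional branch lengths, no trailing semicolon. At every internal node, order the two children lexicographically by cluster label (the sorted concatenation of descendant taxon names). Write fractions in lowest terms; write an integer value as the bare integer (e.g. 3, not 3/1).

iteration 1: select M,N (d=21, Q=-196); attach at lengths (9/4, 75/4); label the merged cluster MN
  updated: d(I,MN)=7, d(K,MN)=34, d(MN,R)=14, d(MN,S)=22
iteration 2: select K,S (d=6, Q=-84); attach at lengths (10/3, 8/3); label the merged cluster KS
  updated: d(I,KS)=3, d(KS,MN)=25, d(KS,R)=8
iteration 3: select I,MN (d=7, Q=-46); attach at lengths (-9/2, 23/2); label the merged cluster IMN
  updated: d(IMN,KS)=21/2, d(IMN,R)=11/2
iteration 4: select IMN,KS (d=21/2, Q=-24); attach at lengths (4, 13/2); label the merged cluster IKMNS
  updated: d(IKMNS,R)=3/2
iteration 5: select IKMNS,R (d=3/2); attach at lengths (3/4, 3/4); label the merged cluster IKMNRS
final tree: (((I:-9/2,(M:9/4,N:75/4):23/2):4,(K:10/3,S:8/3):13/2):3/4,R:3/4)
total length: 46

(((I:-9/2,(M:9/4,N:75/4):23/2):4,(K:10/3,S:8/3):13/2):3/4,R:3/4)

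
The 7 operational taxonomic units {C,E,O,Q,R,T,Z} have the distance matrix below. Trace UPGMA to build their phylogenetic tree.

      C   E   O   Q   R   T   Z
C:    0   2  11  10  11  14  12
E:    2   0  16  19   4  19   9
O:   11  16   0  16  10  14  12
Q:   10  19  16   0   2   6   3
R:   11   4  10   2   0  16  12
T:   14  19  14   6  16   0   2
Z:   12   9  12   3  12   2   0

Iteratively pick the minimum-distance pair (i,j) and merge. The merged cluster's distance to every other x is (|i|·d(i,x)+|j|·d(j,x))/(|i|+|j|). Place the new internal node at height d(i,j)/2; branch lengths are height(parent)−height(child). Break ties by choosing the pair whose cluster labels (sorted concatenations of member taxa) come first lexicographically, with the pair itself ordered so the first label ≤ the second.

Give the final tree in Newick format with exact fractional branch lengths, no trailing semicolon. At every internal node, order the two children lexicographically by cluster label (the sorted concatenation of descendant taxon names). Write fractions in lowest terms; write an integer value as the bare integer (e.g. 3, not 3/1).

iteration 1: select C,E (d=2); attach at lengths (1, 1); label the merged cluster CE
  updated: d(CE,O)=27/2, d(CE,Q)=29/2, d(CE,R)=15/2, d(CE,T)=33/2, d(CE,Z)=21/2
iteration 2: select Q,R (d=2); attach at lengths (1, 1); label the merged cluster QR
  updated: d(CE,QR)=11, d(O,QR)=13, d(QR,T)=11, d(QR,Z)=15/2
iteration 3: select T,Z (d=2); attach at lengths (1, 1); label the merged cluster TZ
  updated: d(CE,TZ)=27/2, d(O,TZ)=13, d(QR,TZ)=37/4
iteration 4: select QR,TZ (d=37/4); attach at lengths (29/8, 29/8); label the merged cluster QRTZ
  updated: d(CE,QRTZ)=49/4, d(O,QRTZ)=13
iteration 5: select CE,QRTZ (d=49/4); attach at lengths (41/8, 3/2); label the merged cluster CEQRTZ
  updated: d(CEQRTZ,O)=79/6
iteration 6: select CEQRTZ,O (d=79/6); attach at lengths (11/24, 79/12); label the merged cluster CEOQRTZ
final tree: (((C:1,E:1):41/8,((Q:1,R:1):29/8,(T:1,Z:1):29/8):3/2):11/24,O:79/12)
total length: 323/12

(((C:1,E:1):41/8,((Q:1,R:1):29/8,(T:1,Z:1):29/8):3/2):11/24,O:79/12)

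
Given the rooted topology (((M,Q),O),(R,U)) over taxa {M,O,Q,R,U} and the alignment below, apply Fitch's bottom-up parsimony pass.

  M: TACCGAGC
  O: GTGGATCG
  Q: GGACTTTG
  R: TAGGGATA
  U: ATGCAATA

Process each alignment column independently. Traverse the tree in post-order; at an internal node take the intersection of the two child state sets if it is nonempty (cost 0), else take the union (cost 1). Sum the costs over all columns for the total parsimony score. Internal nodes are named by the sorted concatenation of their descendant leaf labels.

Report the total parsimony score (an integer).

19

site 0, node MQ: M={T} ∪ Q={G} → {G,T} (+1)
site 0, node MOQ: MQ={G,T} ∩ O={G} → {G} (+0)
site 0, node RU: R={T} ∪ U={A} → {A,T} (+1)
site 0, node MOQRU: MOQ={G} ∪ RU={A,T} → {A,G,T} (+1)
site 1, node MQ: M={A} ∪ Q={G} → {A,G} (+1)
site 1, node MOQ: MQ={A,G} ∪ O={T} → {A,G,T} (+1)
site 1, node RU: R={A} ∪ U={T} → {A,T} (+1)
site 1, node MOQRU: MOQ={A,G,T} ∩ RU={A,T} → {A,T} (+0)
site 2, node MQ: M={C} ∪ Q={A} → {A,C} (+1)
site 2, node MOQ: MQ={A,C} ∪ O={G} → {A,C,G} (+1)
site 2, node RU: R={G} ∩ U={G} → {G} (+0)
site 2, node MOQRU: MOQ={A,C,G} ∩ RU={G} → {G} (+0)
site 3, node MQ: M={C} ∩ Q={C} → {C} (+0)
site 3, node MOQ: MQ={C} ∪ O={G} → {C,G} (+1)
site 3, node RU: R={G} ∪ U={C} → {C,G} (+1)
site 3, node MOQRU: MOQ={C,G} ∩ RU={C,G} → {C,G} (+0)
site 4, node MQ: M={G} ∪ Q={T} → {G,T} (+1)
site 4, node MOQ: MQ={G,T} ∪ O={A} → {A,G,T} (+1)
site 4, node RU: R={G} ∪ U={A} → {A,G} (+1)
site 4, node MOQRU: MOQ={A,G,T} ∩ RU={A,G} → {A,G} (+0)
site 5, node MQ: M={A} ∪ Q={T} → {A,T} (+1)
site 5, node MOQ: MQ={A,T} ∩ O={T} → {T} (+0)
site 5, node RU: R={A} ∩ U={A} → {A} (+0)
site 5, node MOQRU: MOQ={T} ∪ RU={A} → {A,T} (+1)
site 6, node MQ: M={G} ∪ Q={T} → {G,T} (+1)
site 6, node MOQ: MQ={G,T} ∪ O={C} → {C,G,T} (+1)
site 6, node RU: R={T} ∩ U={T} → {T} (+0)
site 6, node MOQRU: MOQ={C,G,T} ∩ RU={T} → {T} (+0)
site 7, node MQ: M={C} ∪ Q={G} → {C,G} (+1)
site 7, node MOQ: MQ={C,G} ∩ O={G} → {G} (+0)
site 7, node RU: R={A} ∩ U={A} → {A} (+0)
site 7, node MOQRU: MOQ={G} ∪ RU={A} → {A,G} (+1)
per-site changes: [3, 3, 2, 2, 3, 2, 2, 2]; total = 19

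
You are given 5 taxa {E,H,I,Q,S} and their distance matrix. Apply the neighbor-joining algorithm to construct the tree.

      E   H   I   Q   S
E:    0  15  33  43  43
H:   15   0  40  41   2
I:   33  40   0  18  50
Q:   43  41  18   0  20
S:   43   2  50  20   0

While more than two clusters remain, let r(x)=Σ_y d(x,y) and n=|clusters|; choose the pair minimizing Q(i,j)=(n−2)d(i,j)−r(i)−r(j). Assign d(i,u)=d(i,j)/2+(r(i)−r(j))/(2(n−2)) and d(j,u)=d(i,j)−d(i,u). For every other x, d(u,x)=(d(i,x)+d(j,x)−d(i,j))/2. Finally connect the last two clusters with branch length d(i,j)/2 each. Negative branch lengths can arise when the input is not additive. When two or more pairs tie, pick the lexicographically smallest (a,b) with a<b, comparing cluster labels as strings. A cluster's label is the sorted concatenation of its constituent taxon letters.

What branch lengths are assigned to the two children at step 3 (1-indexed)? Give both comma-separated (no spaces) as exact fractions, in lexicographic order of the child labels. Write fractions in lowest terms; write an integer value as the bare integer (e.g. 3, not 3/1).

107/8,-37/8

step 1: merge (I,Q) at d=18, Q=-209; branch lengths I→73/6, Q→35/6; new cluster IQ
  updated: d(E,IQ)=29, d(H,IQ)=63/2, d(IQ,S)=26
step 2: merge (E,IQ) at d=29, Q=-231/2; branch lengths E→117/8, IQ→115/8; new cluster EIQ
  updated: d(EIQ,H)=35/4, d(EIQ,S)=20
step 3: merge (EIQ,H) at d=35/4, Q=-123/4; branch lengths EIQ→107/8, H→-37/8; new cluster EHIQ
  updated: d(EHIQ,S)=53/8
step 4: merge (EHIQ,S) at d=53/8; branch lengths EHIQ→53/16, S→53/16; new cluster EHIQS
final tree: (((E:117/8,(I:73/6,Q:35/6):115/8):107/8,H:-37/8):53/16,S:53/16)
total length: 499/8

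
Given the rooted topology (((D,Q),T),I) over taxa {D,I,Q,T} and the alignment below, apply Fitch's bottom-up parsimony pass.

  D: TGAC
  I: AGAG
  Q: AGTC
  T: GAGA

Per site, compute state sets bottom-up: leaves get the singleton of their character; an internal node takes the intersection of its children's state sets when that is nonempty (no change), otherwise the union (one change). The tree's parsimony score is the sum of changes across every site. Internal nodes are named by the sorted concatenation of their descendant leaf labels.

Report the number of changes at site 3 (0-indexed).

2

DQ@0: {T} ∪ {A} = {A,T} (union, +1)
DQT@0: {A,T} ∪ {G} = {A,G,T} (union, +1)
DIQT@0: {A,G,T} ∩ {A} = {A} (intersection, +0)
DQ@1: {G} ∩ {G} = {G} (intersection, +0)
DQT@1: {G} ∪ {A} = {A,G} (union, +1)
DIQT@1: {A,G} ∩ {G} = {G} (intersection, +0)
DQ@2: {A} ∪ {T} = {A,T} (union, +1)
DQT@2: {A,T} ∪ {G} = {A,G,T} (union, +1)
DIQT@2: {A,G,T} ∩ {A} = {A} (intersection, +0)
DQ@3: {C} ∩ {C} = {C} (intersection, +0)
DQT@3: {C} ∪ {A} = {A,C} (union, +1)
DIQT@3: {A,C} ∪ {G} = {A,C,G} (union, +1)
per-site changes: [2, 1, 2, 2]; total = 7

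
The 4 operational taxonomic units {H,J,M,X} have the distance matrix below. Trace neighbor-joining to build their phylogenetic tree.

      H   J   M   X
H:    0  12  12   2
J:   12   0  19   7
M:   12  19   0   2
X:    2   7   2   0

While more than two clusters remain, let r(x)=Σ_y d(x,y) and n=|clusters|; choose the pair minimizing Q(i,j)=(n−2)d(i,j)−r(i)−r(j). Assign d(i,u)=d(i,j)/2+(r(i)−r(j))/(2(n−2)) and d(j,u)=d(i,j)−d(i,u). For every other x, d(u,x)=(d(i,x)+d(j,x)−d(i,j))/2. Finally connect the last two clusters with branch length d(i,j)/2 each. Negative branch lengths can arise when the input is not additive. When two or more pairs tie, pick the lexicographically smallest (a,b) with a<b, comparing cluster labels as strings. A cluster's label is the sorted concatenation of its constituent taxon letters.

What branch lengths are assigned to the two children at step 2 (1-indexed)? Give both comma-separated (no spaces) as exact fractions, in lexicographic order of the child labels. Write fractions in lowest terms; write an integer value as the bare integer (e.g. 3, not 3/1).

3,13/2

iteration 1: select H,J (d=12, Q=-40); attach at lengths (3, 9); label the merged cluster HJ
  updated: d(HJ,M)=19/2, d(HJ,X)=-3/2
iteration 2: select HJ,M (d=19/2, Q=-10); attach at lengths (3, 13/2); label the merged cluster HJM
  updated: d(HJM,X)=-9/2
iteration 3: select HJM,X (d=-9/2); attach at lengths (-9/4, -9/4); label the merged cluster HJMX
final tree: (((H:3,J:9):3,M:13/2):-9/4,X:-9/4)
total length: 17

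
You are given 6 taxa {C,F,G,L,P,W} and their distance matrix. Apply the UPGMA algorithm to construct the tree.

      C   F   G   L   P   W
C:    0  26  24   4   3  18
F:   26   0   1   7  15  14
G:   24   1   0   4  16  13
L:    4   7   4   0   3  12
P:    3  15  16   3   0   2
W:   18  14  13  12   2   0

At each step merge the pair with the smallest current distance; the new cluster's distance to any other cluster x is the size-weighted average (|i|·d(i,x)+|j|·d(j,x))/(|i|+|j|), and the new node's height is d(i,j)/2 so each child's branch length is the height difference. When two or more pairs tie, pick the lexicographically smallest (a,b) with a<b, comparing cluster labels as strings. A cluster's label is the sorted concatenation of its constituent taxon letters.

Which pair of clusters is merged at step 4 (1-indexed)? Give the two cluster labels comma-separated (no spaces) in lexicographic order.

step 1: merge (F,G) at d=1; branch lengths F→1/2, G→1/2; new cluster FG
  updated: d(C,FG)=25, d(FG,L)=11/2, d(FG,P)=31/2, d(FG,W)=27/2
step 2: merge (P,W) at d=2; branch lengths P→1, W→1; new cluster PW
  updated: d(C,PW)=21/2, d(FG,PW)=29/2, d(L,PW)=15/2
step 3: merge (C,L) at d=4; branch lengths C→2, L→2; new cluster CL
  updated: d(CL,FG)=61/4, d(CL,PW)=9
step 4: merge (CL,PW) at d=9; branch lengths CL→5/2, PW→7/2; new cluster CLPW
  updated: d(CLPW,FG)=119/8
step 5: merge (CLPW,FG) at d=119/8; branch lengths CLPW→47/16, FG→111/16; new cluster CFGLPW
final tree: (((C:2,L:2):5/2,(P:1,W:1):7/2):47/16,(F:1/2,G:1/2):111/16)
total length: 183/8

CL,PW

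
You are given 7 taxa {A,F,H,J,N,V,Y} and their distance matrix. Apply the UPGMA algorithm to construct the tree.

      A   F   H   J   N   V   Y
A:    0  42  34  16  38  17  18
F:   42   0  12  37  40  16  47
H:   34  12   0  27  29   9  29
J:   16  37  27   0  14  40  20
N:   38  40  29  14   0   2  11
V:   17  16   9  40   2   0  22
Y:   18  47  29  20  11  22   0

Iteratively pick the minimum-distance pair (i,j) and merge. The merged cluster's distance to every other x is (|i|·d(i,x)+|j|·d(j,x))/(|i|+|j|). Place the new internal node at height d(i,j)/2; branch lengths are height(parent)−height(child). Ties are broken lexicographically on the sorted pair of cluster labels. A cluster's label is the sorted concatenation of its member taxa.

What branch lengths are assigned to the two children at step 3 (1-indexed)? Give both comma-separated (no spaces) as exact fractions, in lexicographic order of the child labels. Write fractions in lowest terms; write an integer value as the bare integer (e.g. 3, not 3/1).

8,8

1. join N+V (d=2) ⇒ NV; edges |N|=1, |V|=1
  updated: d(A,NV)=55/2, d(F,NV)=28, d(H,NV)=19, d(J,NV)=27, d(NV,Y)=33/2
2. join F+H (d=12) ⇒ FH; edges |F|=6, |H|=6
  updated: d(A,FH)=38, d(FH,J)=32, d(FH,NV)=47/2, d(FH,Y)=38
3. join A+J (d=16) ⇒ AJ; edges |A|=8, |J|=8
  updated: d(AJ,FH)=35, d(AJ,NV)=109/4, d(AJ,Y)=19
4. join NV+Y (d=33/2) ⇒ NVY; edges |NV|=29/4, |Y|=33/4
  updated: d(AJ,NVY)=49/2, d(FH,NVY)=85/3
5. join AJ+NVY (d=49/2) ⇒ AJNVY; edges |AJ|=17/4, |NVY|=4
  updated: d(AJNVY,FH)=31
6. join AJNVY+FH (d=31) ⇒ AFHJNVY; edges |AJNVY|=13/4, |FH|=19/2
final tree: (((A:8,J:8):17/4,((N:1,V:1):29/4,Y:33/4):4):13/4,(F:6,H:6):19/2)
total length: 133/2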